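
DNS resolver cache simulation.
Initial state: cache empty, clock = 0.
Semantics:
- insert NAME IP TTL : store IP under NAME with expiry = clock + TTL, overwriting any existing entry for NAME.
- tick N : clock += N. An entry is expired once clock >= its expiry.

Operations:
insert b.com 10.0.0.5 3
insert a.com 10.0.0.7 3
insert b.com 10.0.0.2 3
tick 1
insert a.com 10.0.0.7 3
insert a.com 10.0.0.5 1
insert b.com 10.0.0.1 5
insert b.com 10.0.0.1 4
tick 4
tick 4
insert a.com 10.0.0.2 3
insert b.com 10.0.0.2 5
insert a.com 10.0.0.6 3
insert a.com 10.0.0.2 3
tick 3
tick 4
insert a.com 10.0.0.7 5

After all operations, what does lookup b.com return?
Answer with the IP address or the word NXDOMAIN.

Answer: NXDOMAIN

Derivation:
Op 1: insert b.com -> 10.0.0.5 (expiry=0+3=3). clock=0
Op 2: insert a.com -> 10.0.0.7 (expiry=0+3=3). clock=0
Op 3: insert b.com -> 10.0.0.2 (expiry=0+3=3). clock=0
Op 4: tick 1 -> clock=1.
Op 5: insert a.com -> 10.0.0.7 (expiry=1+3=4). clock=1
Op 6: insert a.com -> 10.0.0.5 (expiry=1+1=2). clock=1
Op 7: insert b.com -> 10.0.0.1 (expiry=1+5=6). clock=1
Op 8: insert b.com -> 10.0.0.1 (expiry=1+4=5). clock=1
Op 9: tick 4 -> clock=5. purged={a.com,b.com}
Op 10: tick 4 -> clock=9.
Op 11: insert a.com -> 10.0.0.2 (expiry=9+3=12). clock=9
Op 12: insert b.com -> 10.0.0.2 (expiry=9+5=14). clock=9
Op 13: insert a.com -> 10.0.0.6 (expiry=9+3=12). clock=9
Op 14: insert a.com -> 10.0.0.2 (expiry=9+3=12). clock=9
Op 15: tick 3 -> clock=12. purged={a.com}
Op 16: tick 4 -> clock=16. purged={b.com}
Op 17: insert a.com -> 10.0.0.7 (expiry=16+5=21). clock=16
lookup b.com: not in cache (expired or never inserted)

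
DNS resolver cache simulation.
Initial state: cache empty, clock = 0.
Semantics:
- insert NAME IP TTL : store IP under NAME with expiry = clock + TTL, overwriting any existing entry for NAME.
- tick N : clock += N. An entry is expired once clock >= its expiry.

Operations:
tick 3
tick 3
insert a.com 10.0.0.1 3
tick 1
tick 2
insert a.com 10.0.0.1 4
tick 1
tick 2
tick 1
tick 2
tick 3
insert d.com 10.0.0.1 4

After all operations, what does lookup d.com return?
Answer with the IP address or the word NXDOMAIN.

Op 1: tick 3 -> clock=3.
Op 2: tick 3 -> clock=6.
Op 3: insert a.com -> 10.0.0.1 (expiry=6+3=9). clock=6
Op 4: tick 1 -> clock=7.
Op 5: tick 2 -> clock=9. purged={a.com}
Op 6: insert a.com -> 10.0.0.1 (expiry=9+4=13). clock=9
Op 7: tick 1 -> clock=10.
Op 8: tick 2 -> clock=12.
Op 9: tick 1 -> clock=13. purged={a.com}
Op 10: tick 2 -> clock=15.
Op 11: tick 3 -> clock=18.
Op 12: insert d.com -> 10.0.0.1 (expiry=18+4=22). clock=18
lookup d.com: present, ip=10.0.0.1 expiry=22 > clock=18

Answer: 10.0.0.1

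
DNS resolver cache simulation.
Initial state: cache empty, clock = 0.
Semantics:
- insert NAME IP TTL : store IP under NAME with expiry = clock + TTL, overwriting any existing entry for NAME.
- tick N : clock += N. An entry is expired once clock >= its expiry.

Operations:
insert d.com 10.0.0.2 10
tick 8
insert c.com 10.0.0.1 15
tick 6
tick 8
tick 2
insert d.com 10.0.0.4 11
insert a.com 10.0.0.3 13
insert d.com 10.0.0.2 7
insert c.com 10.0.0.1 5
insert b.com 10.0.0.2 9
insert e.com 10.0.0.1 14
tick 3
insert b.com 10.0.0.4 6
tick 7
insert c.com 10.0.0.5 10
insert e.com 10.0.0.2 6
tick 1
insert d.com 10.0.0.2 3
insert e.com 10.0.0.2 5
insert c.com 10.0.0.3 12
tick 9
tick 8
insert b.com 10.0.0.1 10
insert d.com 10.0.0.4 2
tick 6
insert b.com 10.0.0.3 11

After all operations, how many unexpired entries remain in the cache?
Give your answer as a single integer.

Answer: 1

Derivation:
Op 1: insert d.com -> 10.0.0.2 (expiry=0+10=10). clock=0
Op 2: tick 8 -> clock=8.
Op 3: insert c.com -> 10.0.0.1 (expiry=8+15=23). clock=8
Op 4: tick 6 -> clock=14. purged={d.com}
Op 5: tick 8 -> clock=22.
Op 6: tick 2 -> clock=24. purged={c.com}
Op 7: insert d.com -> 10.0.0.4 (expiry=24+11=35). clock=24
Op 8: insert a.com -> 10.0.0.3 (expiry=24+13=37). clock=24
Op 9: insert d.com -> 10.0.0.2 (expiry=24+7=31). clock=24
Op 10: insert c.com -> 10.0.0.1 (expiry=24+5=29). clock=24
Op 11: insert b.com -> 10.0.0.2 (expiry=24+9=33). clock=24
Op 12: insert e.com -> 10.0.0.1 (expiry=24+14=38). clock=24
Op 13: tick 3 -> clock=27.
Op 14: insert b.com -> 10.0.0.4 (expiry=27+6=33). clock=27
Op 15: tick 7 -> clock=34. purged={b.com,c.com,d.com}
Op 16: insert c.com -> 10.0.0.5 (expiry=34+10=44). clock=34
Op 17: insert e.com -> 10.0.0.2 (expiry=34+6=40). clock=34
Op 18: tick 1 -> clock=35.
Op 19: insert d.com -> 10.0.0.2 (expiry=35+3=38). clock=35
Op 20: insert e.com -> 10.0.0.2 (expiry=35+5=40). clock=35
Op 21: insert c.com -> 10.0.0.3 (expiry=35+12=47). clock=35
Op 22: tick 9 -> clock=44. purged={a.com,d.com,e.com}
Op 23: tick 8 -> clock=52. purged={c.com}
Op 24: insert b.com -> 10.0.0.1 (expiry=52+10=62). clock=52
Op 25: insert d.com -> 10.0.0.4 (expiry=52+2=54). clock=52
Op 26: tick 6 -> clock=58. purged={d.com}
Op 27: insert b.com -> 10.0.0.3 (expiry=58+11=69). clock=58
Final cache (unexpired): {b.com} -> size=1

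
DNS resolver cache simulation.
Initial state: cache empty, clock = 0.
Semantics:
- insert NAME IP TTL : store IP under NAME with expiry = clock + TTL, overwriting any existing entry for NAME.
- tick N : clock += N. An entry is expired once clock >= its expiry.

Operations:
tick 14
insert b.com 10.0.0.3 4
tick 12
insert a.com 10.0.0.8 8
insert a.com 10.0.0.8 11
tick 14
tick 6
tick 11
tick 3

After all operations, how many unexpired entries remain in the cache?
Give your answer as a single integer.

Answer: 0

Derivation:
Op 1: tick 14 -> clock=14.
Op 2: insert b.com -> 10.0.0.3 (expiry=14+4=18). clock=14
Op 3: tick 12 -> clock=26. purged={b.com}
Op 4: insert a.com -> 10.0.0.8 (expiry=26+8=34). clock=26
Op 5: insert a.com -> 10.0.0.8 (expiry=26+11=37). clock=26
Op 6: tick 14 -> clock=40. purged={a.com}
Op 7: tick 6 -> clock=46.
Op 8: tick 11 -> clock=57.
Op 9: tick 3 -> clock=60.
Final cache (unexpired): {} -> size=0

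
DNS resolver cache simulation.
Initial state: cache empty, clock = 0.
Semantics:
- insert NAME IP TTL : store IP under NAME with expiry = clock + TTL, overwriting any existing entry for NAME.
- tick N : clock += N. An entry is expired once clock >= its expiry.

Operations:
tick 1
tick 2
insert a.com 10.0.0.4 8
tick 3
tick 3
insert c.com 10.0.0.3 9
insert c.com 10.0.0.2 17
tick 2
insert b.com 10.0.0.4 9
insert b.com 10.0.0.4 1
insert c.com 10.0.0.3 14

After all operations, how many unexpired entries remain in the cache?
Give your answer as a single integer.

Answer: 2

Derivation:
Op 1: tick 1 -> clock=1.
Op 2: tick 2 -> clock=3.
Op 3: insert a.com -> 10.0.0.4 (expiry=3+8=11). clock=3
Op 4: tick 3 -> clock=6.
Op 5: tick 3 -> clock=9.
Op 6: insert c.com -> 10.0.0.3 (expiry=9+9=18). clock=9
Op 7: insert c.com -> 10.0.0.2 (expiry=9+17=26). clock=9
Op 8: tick 2 -> clock=11. purged={a.com}
Op 9: insert b.com -> 10.0.0.4 (expiry=11+9=20). clock=11
Op 10: insert b.com -> 10.0.0.4 (expiry=11+1=12). clock=11
Op 11: insert c.com -> 10.0.0.3 (expiry=11+14=25). clock=11
Final cache (unexpired): {b.com,c.com} -> size=2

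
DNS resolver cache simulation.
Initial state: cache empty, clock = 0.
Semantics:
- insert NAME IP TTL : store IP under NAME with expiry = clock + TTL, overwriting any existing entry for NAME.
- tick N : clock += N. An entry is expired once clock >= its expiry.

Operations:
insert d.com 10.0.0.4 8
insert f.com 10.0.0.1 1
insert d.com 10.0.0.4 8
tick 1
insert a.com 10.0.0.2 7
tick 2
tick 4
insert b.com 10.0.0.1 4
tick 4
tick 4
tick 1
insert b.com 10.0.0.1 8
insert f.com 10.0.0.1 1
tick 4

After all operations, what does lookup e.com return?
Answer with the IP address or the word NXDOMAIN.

Op 1: insert d.com -> 10.0.0.4 (expiry=0+8=8). clock=0
Op 2: insert f.com -> 10.0.0.1 (expiry=0+1=1). clock=0
Op 3: insert d.com -> 10.0.0.4 (expiry=0+8=8). clock=0
Op 4: tick 1 -> clock=1. purged={f.com}
Op 5: insert a.com -> 10.0.0.2 (expiry=1+7=8). clock=1
Op 6: tick 2 -> clock=3.
Op 7: tick 4 -> clock=7.
Op 8: insert b.com -> 10.0.0.1 (expiry=7+4=11). clock=7
Op 9: tick 4 -> clock=11. purged={a.com,b.com,d.com}
Op 10: tick 4 -> clock=15.
Op 11: tick 1 -> clock=16.
Op 12: insert b.com -> 10.0.0.1 (expiry=16+8=24). clock=16
Op 13: insert f.com -> 10.0.0.1 (expiry=16+1=17). clock=16
Op 14: tick 4 -> clock=20. purged={f.com}
lookup e.com: not in cache (expired or never inserted)

Answer: NXDOMAIN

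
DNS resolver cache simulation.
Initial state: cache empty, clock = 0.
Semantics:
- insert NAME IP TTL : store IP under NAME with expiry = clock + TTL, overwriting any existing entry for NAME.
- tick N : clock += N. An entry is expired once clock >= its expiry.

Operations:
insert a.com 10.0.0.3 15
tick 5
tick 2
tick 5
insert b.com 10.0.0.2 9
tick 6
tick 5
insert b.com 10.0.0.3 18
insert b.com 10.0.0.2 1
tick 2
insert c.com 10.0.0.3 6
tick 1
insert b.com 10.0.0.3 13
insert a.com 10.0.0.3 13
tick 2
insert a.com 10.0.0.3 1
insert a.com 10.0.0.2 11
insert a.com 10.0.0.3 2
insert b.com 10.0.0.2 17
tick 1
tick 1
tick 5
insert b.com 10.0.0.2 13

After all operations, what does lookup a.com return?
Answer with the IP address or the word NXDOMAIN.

Op 1: insert a.com -> 10.0.0.3 (expiry=0+15=15). clock=0
Op 2: tick 5 -> clock=5.
Op 3: tick 2 -> clock=7.
Op 4: tick 5 -> clock=12.
Op 5: insert b.com -> 10.0.0.2 (expiry=12+9=21). clock=12
Op 6: tick 6 -> clock=18. purged={a.com}
Op 7: tick 5 -> clock=23. purged={b.com}
Op 8: insert b.com -> 10.0.0.3 (expiry=23+18=41). clock=23
Op 9: insert b.com -> 10.0.0.2 (expiry=23+1=24). clock=23
Op 10: tick 2 -> clock=25. purged={b.com}
Op 11: insert c.com -> 10.0.0.3 (expiry=25+6=31). clock=25
Op 12: tick 1 -> clock=26.
Op 13: insert b.com -> 10.0.0.3 (expiry=26+13=39). clock=26
Op 14: insert a.com -> 10.0.0.3 (expiry=26+13=39). clock=26
Op 15: tick 2 -> clock=28.
Op 16: insert a.com -> 10.0.0.3 (expiry=28+1=29). clock=28
Op 17: insert a.com -> 10.0.0.2 (expiry=28+11=39). clock=28
Op 18: insert a.com -> 10.0.0.3 (expiry=28+2=30). clock=28
Op 19: insert b.com -> 10.0.0.2 (expiry=28+17=45). clock=28
Op 20: tick 1 -> clock=29.
Op 21: tick 1 -> clock=30. purged={a.com}
Op 22: tick 5 -> clock=35. purged={c.com}
Op 23: insert b.com -> 10.0.0.2 (expiry=35+13=48). clock=35
lookup a.com: not in cache (expired or never inserted)

Answer: NXDOMAIN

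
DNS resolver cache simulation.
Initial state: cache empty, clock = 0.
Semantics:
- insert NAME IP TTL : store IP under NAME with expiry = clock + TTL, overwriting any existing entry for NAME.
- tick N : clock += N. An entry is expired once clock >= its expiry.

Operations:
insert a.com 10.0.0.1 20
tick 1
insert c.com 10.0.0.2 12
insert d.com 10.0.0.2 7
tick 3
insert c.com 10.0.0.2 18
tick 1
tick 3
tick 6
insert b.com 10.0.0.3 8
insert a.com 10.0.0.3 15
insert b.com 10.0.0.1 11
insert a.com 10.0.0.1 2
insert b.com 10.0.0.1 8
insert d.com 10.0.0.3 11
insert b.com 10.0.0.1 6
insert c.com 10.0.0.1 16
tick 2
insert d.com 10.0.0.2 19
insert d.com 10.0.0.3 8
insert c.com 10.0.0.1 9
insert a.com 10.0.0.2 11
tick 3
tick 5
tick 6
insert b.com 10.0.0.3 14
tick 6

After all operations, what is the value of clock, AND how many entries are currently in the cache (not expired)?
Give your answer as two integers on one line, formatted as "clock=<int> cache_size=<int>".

Answer: clock=36 cache_size=1

Derivation:
Op 1: insert a.com -> 10.0.0.1 (expiry=0+20=20). clock=0
Op 2: tick 1 -> clock=1.
Op 3: insert c.com -> 10.0.0.2 (expiry=1+12=13). clock=1
Op 4: insert d.com -> 10.0.0.2 (expiry=1+7=8). clock=1
Op 5: tick 3 -> clock=4.
Op 6: insert c.com -> 10.0.0.2 (expiry=4+18=22). clock=4
Op 7: tick 1 -> clock=5.
Op 8: tick 3 -> clock=8. purged={d.com}
Op 9: tick 6 -> clock=14.
Op 10: insert b.com -> 10.0.0.3 (expiry=14+8=22). clock=14
Op 11: insert a.com -> 10.0.0.3 (expiry=14+15=29). clock=14
Op 12: insert b.com -> 10.0.0.1 (expiry=14+11=25). clock=14
Op 13: insert a.com -> 10.0.0.1 (expiry=14+2=16). clock=14
Op 14: insert b.com -> 10.0.0.1 (expiry=14+8=22). clock=14
Op 15: insert d.com -> 10.0.0.3 (expiry=14+11=25). clock=14
Op 16: insert b.com -> 10.0.0.1 (expiry=14+6=20). clock=14
Op 17: insert c.com -> 10.0.0.1 (expiry=14+16=30). clock=14
Op 18: tick 2 -> clock=16. purged={a.com}
Op 19: insert d.com -> 10.0.0.2 (expiry=16+19=35). clock=16
Op 20: insert d.com -> 10.0.0.3 (expiry=16+8=24). clock=16
Op 21: insert c.com -> 10.0.0.1 (expiry=16+9=25). clock=16
Op 22: insert a.com -> 10.0.0.2 (expiry=16+11=27). clock=16
Op 23: tick 3 -> clock=19.
Op 24: tick 5 -> clock=24. purged={b.com,d.com}
Op 25: tick 6 -> clock=30. purged={a.com,c.com}
Op 26: insert b.com -> 10.0.0.3 (expiry=30+14=44). clock=30
Op 27: tick 6 -> clock=36.
Final clock = 36
Final cache (unexpired): {b.com} -> size=1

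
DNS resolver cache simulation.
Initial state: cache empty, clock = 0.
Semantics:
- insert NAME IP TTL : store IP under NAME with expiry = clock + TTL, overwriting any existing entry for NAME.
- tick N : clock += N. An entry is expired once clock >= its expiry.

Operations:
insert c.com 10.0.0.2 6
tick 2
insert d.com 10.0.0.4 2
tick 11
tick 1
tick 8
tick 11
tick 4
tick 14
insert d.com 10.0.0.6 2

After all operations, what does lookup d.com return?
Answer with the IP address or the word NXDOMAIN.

Op 1: insert c.com -> 10.0.0.2 (expiry=0+6=6). clock=0
Op 2: tick 2 -> clock=2.
Op 3: insert d.com -> 10.0.0.4 (expiry=2+2=4). clock=2
Op 4: tick 11 -> clock=13. purged={c.com,d.com}
Op 5: tick 1 -> clock=14.
Op 6: tick 8 -> clock=22.
Op 7: tick 11 -> clock=33.
Op 8: tick 4 -> clock=37.
Op 9: tick 14 -> clock=51.
Op 10: insert d.com -> 10.0.0.6 (expiry=51+2=53). clock=51
lookup d.com: present, ip=10.0.0.6 expiry=53 > clock=51

Answer: 10.0.0.6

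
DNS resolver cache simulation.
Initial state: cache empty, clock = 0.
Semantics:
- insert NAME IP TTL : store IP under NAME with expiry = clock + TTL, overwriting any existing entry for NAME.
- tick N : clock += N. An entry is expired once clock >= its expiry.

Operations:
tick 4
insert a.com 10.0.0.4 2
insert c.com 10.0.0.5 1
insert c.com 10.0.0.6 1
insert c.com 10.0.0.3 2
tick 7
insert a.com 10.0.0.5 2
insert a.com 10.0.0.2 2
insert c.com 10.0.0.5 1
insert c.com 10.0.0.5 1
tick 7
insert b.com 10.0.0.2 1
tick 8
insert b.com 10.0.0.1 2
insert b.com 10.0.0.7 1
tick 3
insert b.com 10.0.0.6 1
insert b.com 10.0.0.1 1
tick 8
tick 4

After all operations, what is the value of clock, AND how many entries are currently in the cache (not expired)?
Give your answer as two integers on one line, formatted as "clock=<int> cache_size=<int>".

Answer: clock=41 cache_size=0

Derivation:
Op 1: tick 4 -> clock=4.
Op 2: insert a.com -> 10.0.0.4 (expiry=4+2=6). clock=4
Op 3: insert c.com -> 10.0.0.5 (expiry=4+1=5). clock=4
Op 4: insert c.com -> 10.0.0.6 (expiry=4+1=5). clock=4
Op 5: insert c.com -> 10.0.0.3 (expiry=4+2=6). clock=4
Op 6: tick 7 -> clock=11. purged={a.com,c.com}
Op 7: insert a.com -> 10.0.0.5 (expiry=11+2=13). clock=11
Op 8: insert a.com -> 10.0.0.2 (expiry=11+2=13). clock=11
Op 9: insert c.com -> 10.0.0.5 (expiry=11+1=12). clock=11
Op 10: insert c.com -> 10.0.0.5 (expiry=11+1=12). clock=11
Op 11: tick 7 -> clock=18. purged={a.com,c.com}
Op 12: insert b.com -> 10.0.0.2 (expiry=18+1=19). clock=18
Op 13: tick 8 -> clock=26. purged={b.com}
Op 14: insert b.com -> 10.0.0.1 (expiry=26+2=28). clock=26
Op 15: insert b.com -> 10.0.0.7 (expiry=26+1=27). clock=26
Op 16: tick 3 -> clock=29. purged={b.com}
Op 17: insert b.com -> 10.0.0.6 (expiry=29+1=30). clock=29
Op 18: insert b.com -> 10.0.0.1 (expiry=29+1=30). clock=29
Op 19: tick 8 -> clock=37. purged={b.com}
Op 20: tick 4 -> clock=41.
Final clock = 41
Final cache (unexpired): {} -> size=0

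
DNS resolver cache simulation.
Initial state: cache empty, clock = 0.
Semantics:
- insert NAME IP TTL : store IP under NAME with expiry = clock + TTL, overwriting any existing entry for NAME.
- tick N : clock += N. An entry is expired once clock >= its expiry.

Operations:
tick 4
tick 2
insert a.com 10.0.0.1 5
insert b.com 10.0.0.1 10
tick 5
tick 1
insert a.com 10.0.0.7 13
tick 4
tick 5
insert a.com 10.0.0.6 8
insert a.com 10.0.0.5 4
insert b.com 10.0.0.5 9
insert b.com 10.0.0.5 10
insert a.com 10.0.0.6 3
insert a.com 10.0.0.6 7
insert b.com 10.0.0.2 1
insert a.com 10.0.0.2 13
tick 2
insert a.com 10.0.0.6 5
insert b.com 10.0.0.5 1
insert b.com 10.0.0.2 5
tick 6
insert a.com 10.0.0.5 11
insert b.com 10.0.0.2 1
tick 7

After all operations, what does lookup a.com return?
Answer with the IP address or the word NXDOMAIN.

Answer: 10.0.0.5

Derivation:
Op 1: tick 4 -> clock=4.
Op 2: tick 2 -> clock=6.
Op 3: insert a.com -> 10.0.0.1 (expiry=6+5=11). clock=6
Op 4: insert b.com -> 10.0.0.1 (expiry=6+10=16). clock=6
Op 5: tick 5 -> clock=11. purged={a.com}
Op 6: tick 1 -> clock=12.
Op 7: insert a.com -> 10.0.0.7 (expiry=12+13=25). clock=12
Op 8: tick 4 -> clock=16. purged={b.com}
Op 9: tick 5 -> clock=21.
Op 10: insert a.com -> 10.0.0.6 (expiry=21+8=29). clock=21
Op 11: insert a.com -> 10.0.0.5 (expiry=21+4=25). clock=21
Op 12: insert b.com -> 10.0.0.5 (expiry=21+9=30). clock=21
Op 13: insert b.com -> 10.0.0.5 (expiry=21+10=31). clock=21
Op 14: insert a.com -> 10.0.0.6 (expiry=21+3=24). clock=21
Op 15: insert a.com -> 10.0.0.6 (expiry=21+7=28). clock=21
Op 16: insert b.com -> 10.0.0.2 (expiry=21+1=22). clock=21
Op 17: insert a.com -> 10.0.0.2 (expiry=21+13=34). clock=21
Op 18: tick 2 -> clock=23. purged={b.com}
Op 19: insert a.com -> 10.0.0.6 (expiry=23+5=28). clock=23
Op 20: insert b.com -> 10.0.0.5 (expiry=23+1=24). clock=23
Op 21: insert b.com -> 10.0.0.2 (expiry=23+5=28). clock=23
Op 22: tick 6 -> clock=29. purged={a.com,b.com}
Op 23: insert a.com -> 10.0.0.5 (expiry=29+11=40). clock=29
Op 24: insert b.com -> 10.0.0.2 (expiry=29+1=30). clock=29
Op 25: tick 7 -> clock=36. purged={b.com}
lookup a.com: present, ip=10.0.0.5 expiry=40 > clock=36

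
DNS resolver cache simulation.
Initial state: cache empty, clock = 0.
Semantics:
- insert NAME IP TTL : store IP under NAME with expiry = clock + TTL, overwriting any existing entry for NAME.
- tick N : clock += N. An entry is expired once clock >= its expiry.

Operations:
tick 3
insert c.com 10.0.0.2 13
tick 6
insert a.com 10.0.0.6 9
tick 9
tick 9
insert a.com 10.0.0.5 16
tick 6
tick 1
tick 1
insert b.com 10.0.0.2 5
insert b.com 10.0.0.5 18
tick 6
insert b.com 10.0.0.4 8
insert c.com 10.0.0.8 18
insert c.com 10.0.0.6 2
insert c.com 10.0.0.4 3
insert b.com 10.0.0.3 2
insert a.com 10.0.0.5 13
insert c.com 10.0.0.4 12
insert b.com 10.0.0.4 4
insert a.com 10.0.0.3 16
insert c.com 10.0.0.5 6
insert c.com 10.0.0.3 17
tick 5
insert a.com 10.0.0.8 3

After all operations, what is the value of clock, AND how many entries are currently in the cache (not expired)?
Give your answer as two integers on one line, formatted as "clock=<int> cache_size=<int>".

Op 1: tick 3 -> clock=3.
Op 2: insert c.com -> 10.0.0.2 (expiry=3+13=16). clock=3
Op 3: tick 6 -> clock=9.
Op 4: insert a.com -> 10.0.0.6 (expiry=9+9=18). clock=9
Op 5: tick 9 -> clock=18. purged={a.com,c.com}
Op 6: tick 9 -> clock=27.
Op 7: insert a.com -> 10.0.0.5 (expiry=27+16=43). clock=27
Op 8: tick 6 -> clock=33.
Op 9: tick 1 -> clock=34.
Op 10: tick 1 -> clock=35.
Op 11: insert b.com -> 10.0.0.2 (expiry=35+5=40). clock=35
Op 12: insert b.com -> 10.0.0.5 (expiry=35+18=53). clock=35
Op 13: tick 6 -> clock=41.
Op 14: insert b.com -> 10.0.0.4 (expiry=41+8=49). clock=41
Op 15: insert c.com -> 10.0.0.8 (expiry=41+18=59). clock=41
Op 16: insert c.com -> 10.0.0.6 (expiry=41+2=43). clock=41
Op 17: insert c.com -> 10.0.0.4 (expiry=41+3=44). clock=41
Op 18: insert b.com -> 10.0.0.3 (expiry=41+2=43). clock=41
Op 19: insert a.com -> 10.0.0.5 (expiry=41+13=54). clock=41
Op 20: insert c.com -> 10.0.0.4 (expiry=41+12=53). clock=41
Op 21: insert b.com -> 10.0.0.4 (expiry=41+4=45). clock=41
Op 22: insert a.com -> 10.0.0.3 (expiry=41+16=57). clock=41
Op 23: insert c.com -> 10.0.0.5 (expiry=41+6=47). clock=41
Op 24: insert c.com -> 10.0.0.3 (expiry=41+17=58). clock=41
Op 25: tick 5 -> clock=46. purged={b.com}
Op 26: insert a.com -> 10.0.0.8 (expiry=46+3=49). clock=46
Final clock = 46
Final cache (unexpired): {a.com,c.com} -> size=2

Answer: clock=46 cache_size=2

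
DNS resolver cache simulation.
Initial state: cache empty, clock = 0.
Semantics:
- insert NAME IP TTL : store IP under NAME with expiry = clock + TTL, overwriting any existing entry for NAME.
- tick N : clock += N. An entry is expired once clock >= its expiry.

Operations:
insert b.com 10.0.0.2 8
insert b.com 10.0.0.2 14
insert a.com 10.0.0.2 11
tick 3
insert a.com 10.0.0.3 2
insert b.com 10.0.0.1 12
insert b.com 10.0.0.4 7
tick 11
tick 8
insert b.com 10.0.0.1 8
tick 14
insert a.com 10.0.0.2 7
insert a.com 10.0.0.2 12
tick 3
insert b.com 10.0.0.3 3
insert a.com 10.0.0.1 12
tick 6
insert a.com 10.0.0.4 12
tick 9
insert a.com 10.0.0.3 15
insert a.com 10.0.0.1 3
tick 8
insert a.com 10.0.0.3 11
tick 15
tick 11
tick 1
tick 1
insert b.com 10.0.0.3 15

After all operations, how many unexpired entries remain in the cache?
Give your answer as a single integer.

Answer: 1

Derivation:
Op 1: insert b.com -> 10.0.0.2 (expiry=0+8=8). clock=0
Op 2: insert b.com -> 10.0.0.2 (expiry=0+14=14). clock=0
Op 3: insert a.com -> 10.0.0.2 (expiry=0+11=11). clock=0
Op 4: tick 3 -> clock=3.
Op 5: insert a.com -> 10.0.0.3 (expiry=3+2=5). clock=3
Op 6: insert b.com -> 10.0.0.1 (expiry=3+12=15). clock=3
Op 7: insert b.com -> 10.0.0.4 (expiry=3+7=10). clock=3
Op 8: tick 11 -> clock=14. purged={a.com,b.com}
Op 9: tick 8 -> clock=22.
Op 10: insert b.com -> 10.0.0.1 (expiry=22+8=30). clock=22
Op 11: tick 14 -> clock=36. purged={b.com}
Op 12: insert a.com -> 10.0.0.2 (expiry=36+7=43). clock=36
Op 13: insert a.com -> 10.0.0.2 (expiry=36+12=48). clock=36
Op 14: tick 3 -> clock=39.
Op 15: insert b.com -> 10.0.0.3 (expiry=39+3=42). clock=39
Op 16: insert a.com -> 10.0.0.1 (expiry=39+12=51). clock=39
Op 17: tick 6 -> clock=45. purged={b.com}
Op 18: insert a.com -> 10.0.0.4 (expiry=45+12=57). clock=45
Op 19: tick 9 -> clock=54.
Op 20: insert a.com -> 10.0.0.3 (expiry=54+15=69). clock=54
Op 21: insert a.com -> 10.0.0.1 (expiry=54+3=57). clock=54
Op 22: tick 8 -> clock=62. purged={a.com}
Op 23: insert a.com -> 10.0.0.3 (expiry=62+11=73). clock=62
Op 24: tick 15 -> clock=77. purged={a.com}
Op 25: tick 11 -> clock=88.
Op 26: tick 1 -> clock=89.
Op 27: tick 1 -> clock=90.
Op 28: insert b.com -> 10.0.0.3 (expiry=90+15=105). clock=90
Final cache (unexpired): {b.com} -> size=1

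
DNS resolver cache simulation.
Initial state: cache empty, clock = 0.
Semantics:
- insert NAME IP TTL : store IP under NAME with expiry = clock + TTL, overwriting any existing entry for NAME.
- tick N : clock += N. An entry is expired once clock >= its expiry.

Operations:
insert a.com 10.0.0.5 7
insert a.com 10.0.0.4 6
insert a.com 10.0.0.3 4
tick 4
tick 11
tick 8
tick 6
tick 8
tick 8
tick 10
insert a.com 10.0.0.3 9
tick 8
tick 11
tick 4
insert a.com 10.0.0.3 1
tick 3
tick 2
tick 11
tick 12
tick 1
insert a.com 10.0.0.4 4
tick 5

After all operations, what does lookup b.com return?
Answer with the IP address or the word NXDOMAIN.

Answer: NXDOMAIN

Derivation:
Op 1: insert a.com -> 10.0.0.5 (expiry=0+7=7). clock=0
Op 2: insert a.com -> 10.0.0.4 (expiry=0+6=6). clock=0
Op 3: insert a.com -> 10.0.0.3 (expiry=0+4=4). clock=0
Op 4: tick 4 -> clock=4. purged={a.com}
Op 5: tick 11 -> clock=15.
Op 6: tick 8 -> clock=23.
Op 7: tick 6 -> clock=29.
Op 8: tick 8 -> clock=37.
Op 9: tick 8 -> clock=45.
Op 10: tick 10 -> clock=55.
Op 11: insert a.com -> 10.0.0.3 (expiry=55+9=64). clock=55
Op 12: tick 8 -> clock=63.
Op 13: tick 11 -> clock=74. purged={a.com}
Op 14: tick 4 -> clock=78.
Op 15: insert a.com -> 10.0.0.3 (expiry=78+1=79). clock=78
Op 16: tick 3 -> clock=81. purged={a.com}
Op 17: tick 2 -> clock=83.
Op 18: tick 11 -> clock=94.
Op 19: tick 12 -> clock=106.
Op 20: tick 1 -> clock=107.
Op 21: insert a.com -> 10.0.0.4 (expiry=107+4=111). clock=107
Op 22: tick 5 -> clock=112. purged={a.com}
lookup b.com: not in cache (expired or never inserted)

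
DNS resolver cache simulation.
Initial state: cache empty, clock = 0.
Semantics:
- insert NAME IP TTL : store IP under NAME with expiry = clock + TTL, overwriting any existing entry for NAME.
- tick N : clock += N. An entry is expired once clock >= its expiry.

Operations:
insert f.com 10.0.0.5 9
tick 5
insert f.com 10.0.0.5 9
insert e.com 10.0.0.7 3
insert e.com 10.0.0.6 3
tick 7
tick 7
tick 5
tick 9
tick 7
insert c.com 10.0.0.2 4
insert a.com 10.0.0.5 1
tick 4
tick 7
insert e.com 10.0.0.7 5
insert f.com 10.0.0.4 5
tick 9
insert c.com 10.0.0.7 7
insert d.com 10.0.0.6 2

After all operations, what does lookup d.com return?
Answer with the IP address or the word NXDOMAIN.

Op 1: insert f.com -> 10.0.0.5 (expiry=0+9=9). clock=0
Op 2: tick 5 -> clock=5.
Op 3: insert f.com -> 10.0.0.5 (expiry=5+9=14). clock=5
Op 4: insert e.com -> 10.0.0.7 (expiry=5+3=8). clock=5
Op 5: insert e.com -> 10.0.0.6 (expiry=5+3=8). clock=5
Op 6: tick 7 -> clock=12. purged={e.com}
Op 7: tick 7 -> clock=19. purged={f.com}
Op 8: tick 5 -> clock=24.
Op 9: tick 9 -> clock=33.
Op 10: tick 7 -> clock=40.
Op 11: insert c.com -> 10.0.0.2 (expiry=40+4=44). clock=40
Op 12: insert a.com -> 10.0.0.5 (expiry=40+1=41). clock=40
Op 13: tick 4 -> clock=44. purged={a.com,c.com}
Op 14: tick 7 -> clock=51.
Op 15: insert e.com -> 10.0.0.7 (expiry=51+5=56). clock=51
Op 16: insert f.com -> 10.0.0.4 (expiry=51+5=56). clock=51
Op 17: tick 9 -> clock=60. purged={e.com,f.com}
Op 18: insert c.com -> 10.0.0.7 (expiry=60+7=67). clock=60
Op 19: insert d.com -> 10.0.0.6 (expiry=60+2=62). clock=60
lookup d.com: present, ip=10.0.0.6 expiry=62 > clock=60

Answer: 10.0.0.6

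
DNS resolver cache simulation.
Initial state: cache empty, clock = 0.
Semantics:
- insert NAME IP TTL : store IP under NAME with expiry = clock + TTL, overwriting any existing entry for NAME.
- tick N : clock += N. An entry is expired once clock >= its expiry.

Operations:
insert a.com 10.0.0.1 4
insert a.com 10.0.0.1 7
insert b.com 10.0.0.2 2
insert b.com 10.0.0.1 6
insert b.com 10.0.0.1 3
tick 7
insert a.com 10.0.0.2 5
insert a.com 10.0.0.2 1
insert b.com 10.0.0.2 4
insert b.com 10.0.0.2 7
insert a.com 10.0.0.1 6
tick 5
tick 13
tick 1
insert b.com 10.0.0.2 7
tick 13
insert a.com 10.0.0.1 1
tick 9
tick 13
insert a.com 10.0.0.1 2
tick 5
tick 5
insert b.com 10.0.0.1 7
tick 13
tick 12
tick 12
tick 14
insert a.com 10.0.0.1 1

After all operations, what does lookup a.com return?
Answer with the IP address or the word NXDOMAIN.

Answer: 10.0.0.1

Derivation:
Op 1: insert a.com -> 10.0.0.1 (expiry=0+4=4). clock=0
Op 2: insert a.com -> 10.0.0.1 (expiry=0+7=7). clock=0
Op 3: insert b.com -> 10.0.0.2 (expiry=0+2=2). clock=0
Op 4: insert b.com -> 10.0.0.1 (expiry=0+6=6). clock=0
Op 5: insert b.com -> 10.0.0.1 (expiry=0+3=3). clock=0
Op 6: tick 7 -> clock=7. purged={a.com,b.com}
Op 7: insert a.com -> 10.0.0.2 (expiry=7+5=12). clock=7
Op 8: insert a.com -> 10.0.0.2 (expiry=7+1=8). clock=7
Op 9: insert b.com -> 10.0.0.2 (expiry=7+4=11). clock=7
Op 10: insert b.com -> 10.0.0.2 (expiry=7+7=14). clock=7
Op 11: insert a.com -> 10.0.0.1 (expiry=7+6=13). clock=7
Op 12: tick 5 -> clock=12.
Op 13: tick 13 -> clock=25. purged={a.com,b.com}
Op 14: tick 1 -> clock=26.
Op 15: insert b.com -> 10.0.0.2 (expiry=26+7=33). clock=26
Op 16: tick 13 -> clock=39. purged={b.com}
Op 17: insert a.com -> 10.0.0.1 (expiry=39+1=40). clock=39
Op 18: tick 9 -> clock=48. purged={a.com}
Op 19: tick 13 -> clock=61.
Op 20: insert a.com -> 10.0.0.1 (expiry=61+2=63). clock=61
Op 21: tick 5 -> clock=66. purged={a.com}
Op 22: tick 5 -> clock=71.
Op 23: insert b.com -> 10.0.0.1 (expiry=71+7=78). clock=71
Op 24: tick 13 -> clock=84. purged={b.com}
Op 25: tick 12 -> clock=96.
Op 26: tick 12 -> clock=108.
Op 27: tick 14 -> clock=122.
Op 28: insert a.com -> 10.0.0.1 (expiry=122+1=123). clock=122
lookup a.com: present, ip=10.0.0.1 expiry=123 > clock=122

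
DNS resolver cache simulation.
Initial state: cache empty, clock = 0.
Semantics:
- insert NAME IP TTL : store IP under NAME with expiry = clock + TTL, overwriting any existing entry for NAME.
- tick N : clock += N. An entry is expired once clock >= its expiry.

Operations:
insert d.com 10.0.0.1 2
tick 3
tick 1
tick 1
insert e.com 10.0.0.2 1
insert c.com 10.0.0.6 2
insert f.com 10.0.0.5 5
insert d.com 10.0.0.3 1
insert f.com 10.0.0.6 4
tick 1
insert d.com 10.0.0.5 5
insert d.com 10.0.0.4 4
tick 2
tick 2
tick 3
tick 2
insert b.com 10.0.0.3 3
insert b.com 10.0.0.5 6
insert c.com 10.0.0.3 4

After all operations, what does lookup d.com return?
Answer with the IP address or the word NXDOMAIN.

Answer: NXDOMAIN

Derivation:
Op 1: insert d.com -> 10.0.0.1 (expiry=0+2=2). clock=0
Op 2: tick 3 -> clock=3. purged={d.com}
Op 3: tick 1 -> clock=4.
Op 4: tick 1 -> clock=5.
Op 5: insert e.com -> 10.0.0.2 (expiry=5+1=6). clock=5
Op 6: insert c.com -> 10.0.0.6 (expiry=5+2=7). clock=5
Op 7: insert f.com -> 10.0.0.5 (expiry=5+5=10). clock=5
Op 8: insert d.com -> 10.0.0.3 (expiry=5+1=6). clock=5
Op 9: insert f.com -> 10.0.0.6 (expiry=5+4=9). clock=5
Op 10: tick 1 -> clock=6. purged={d.com,e.com}
Op 11: insert d.com -> 10.0.0.5 (expiry=6+5=11). clock=6
Op 12: insert d.com -> 10.0.0.4 (expiry=6+4=10). clock=6
Op 13: tick 2 -> clock=8. purged={c.com}
Op 14: tick 2 -> clock=10. purged={d.com,f.com}
Op 15: tick 3 -> clock=13.
Op 16: tick 2 -> clock=15.
Op 17: insert b.com -> 10.0.0.3 (expiry=15+3=18). clock=15
Op 18: insert b.com -> 10.0.0.5 (expiry=15+6=21). clock=15
Op 19: insert c.com -> 10.0.0.3 (expiry=15+4=19). clock=15
lookup d.com: not in cache (expired or never inserted)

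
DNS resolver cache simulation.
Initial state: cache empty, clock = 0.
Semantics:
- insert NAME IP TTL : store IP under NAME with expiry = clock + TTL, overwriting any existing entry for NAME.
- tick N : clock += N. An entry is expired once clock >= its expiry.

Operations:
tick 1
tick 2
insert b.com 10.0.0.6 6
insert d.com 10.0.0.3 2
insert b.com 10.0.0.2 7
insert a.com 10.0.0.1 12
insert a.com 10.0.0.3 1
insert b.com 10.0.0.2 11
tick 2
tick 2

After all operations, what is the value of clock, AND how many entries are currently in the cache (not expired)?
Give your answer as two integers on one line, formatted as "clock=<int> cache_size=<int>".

Op 1: tick 1 -> clock=1.
Op 2: tick 2 -> clock=3.
Op 3: insert b.com -> 10.0.0.6 (expiry=3+6=9). clock=3
Op 4: insert d.com -> 10.0.0.3 (expiry=3+2=5). clock=3
Op 5: insert b.com -> 10.0.0.2 (expiry=3+7=10). clock=3
Op 6: insert a.com -> 10.0.0.1 (expiry=3+12=15). clock=3
Op 7: insert a.com -> 10.0.0.3 (expiry=3+1=4). clock=3
Op 8: insert b.com -> 10.0.0.2 (expiry=3+11=14). clock=3
Op 9: tick 2 -> clock=5. purged={a.com,d.com}
Op 10: tick 2 -> clock=7.
Final clock = 7
Final cache (unexpired): {b.com} -> size=1

Answer: clock=7 cache_size=1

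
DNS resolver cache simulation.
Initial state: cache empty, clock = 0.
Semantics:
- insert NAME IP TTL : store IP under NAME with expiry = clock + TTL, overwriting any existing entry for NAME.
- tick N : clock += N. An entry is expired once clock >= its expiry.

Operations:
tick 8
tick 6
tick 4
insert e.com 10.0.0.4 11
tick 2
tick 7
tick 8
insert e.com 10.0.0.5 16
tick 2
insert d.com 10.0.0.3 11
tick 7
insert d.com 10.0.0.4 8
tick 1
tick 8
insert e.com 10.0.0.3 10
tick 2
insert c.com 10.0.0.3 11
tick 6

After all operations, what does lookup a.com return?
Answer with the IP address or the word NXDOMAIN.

Op 1: tick 8 -> clock=8.
Op 2: tick 6 -> clock=14.
Op 3: tick 4 -> clock=18.
Op 4: insert e.com -> 10.0.0.4 (expiry=18+11=29). clock=18
Op 5: tick 2 -> clock=20.
Op 6: tick 7 -> clock=27.
Op 7: tick 8 -> clock=35. purged={e.com}
Op 8: insert e.com -> 10.0.0.5 (expiry=35+16=51). clock=35
Op 9: tick 2 -> clock=37.
Op 10: insert d.com -> 10.0.0.3 (expiry=37+11=48). clock=37
Op 11: tick 7 -> clock=44.
Op 12: insert d.com -> 10.0.0.4 (expiry=44+8=52). clock=44
Op 13: tick 1 -> clock=45.
Op 14: tick 8 -> clock=53. purged={d.com,e.com}
Op 15: insert e.com -> 10.0.0.3 (expiry=53+10=63). clock=53
Op 16: tick 2 -> clock=55.
Op 17: insert c.com -> 10.0.0.3 (expiry=55+11=66). clock=55
Op 18: tick 6 -> clock=61.
lookup a.com: not in cache (expired or never inserted)

Answer: NXDOMAIN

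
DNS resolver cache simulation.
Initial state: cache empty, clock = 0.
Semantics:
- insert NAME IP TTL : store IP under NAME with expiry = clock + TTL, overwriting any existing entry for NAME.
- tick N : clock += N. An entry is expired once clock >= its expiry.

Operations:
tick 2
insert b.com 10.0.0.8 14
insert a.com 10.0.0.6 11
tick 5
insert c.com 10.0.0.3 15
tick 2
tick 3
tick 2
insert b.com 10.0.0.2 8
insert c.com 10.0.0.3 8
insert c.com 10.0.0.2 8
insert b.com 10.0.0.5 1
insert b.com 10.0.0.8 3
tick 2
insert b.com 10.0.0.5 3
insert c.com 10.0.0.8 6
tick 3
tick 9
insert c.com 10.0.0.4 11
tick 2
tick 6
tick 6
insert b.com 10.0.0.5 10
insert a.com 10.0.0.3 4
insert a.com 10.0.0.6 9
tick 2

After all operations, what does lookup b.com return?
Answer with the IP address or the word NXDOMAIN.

Answer: 10.0.0.5

Derivation:
Op 1: tick 2 -> clock=2.
Op 2: insert b.com -> 10.0.0.8 (expiry=2+14=16). clock=2
Op 3: insert a.com -> 10.0.0.6 (expiry=2+11=13). clock=2
Op 4: tick 5 -> clock=7.
Op 5: insert c.com -> 10.0.0.3 (expiry=7+15=22). clock=7
Op 6: tick 2 -> clock=9.
Op 7: tick 3 -> clock=12.
Op 8: tick 2 -> clock=14. purged={a.com}
Op 9: insert b.com -> 10.0.0.2 (expiry=14+8=22). clock=14
Op 10: insert c.com -> 10.0.0.3 (expiry=14+8=22). clock=14
Op 11: insert c.com -> 10.0.0.2 (expiry=14+8=22). clock=14
Op 12: insert b.com -> 10.0.0.5 (expiry=14+1=15). clock=14
Op 13: insert b.com -> 10.0.0.8 (expiry=14+3=17). clock=14
Op 14: tick 2 -> clock=16.
Op 15: insert b.com -> 10.0.0.5 (expiry=16+3=19). clock=16
Op 16: insert c.com -> 10.0.0.8 (expiry=16+6=22). clock=16
Op 17: tick 3 -> clock=19. purged={b.com}
Op 18: tick 9 -> clock=28. purged={c.com}
Op 19: insert c.com -> 10.0.0.4 (expiry=28+11=39). clock=28
Op 20: tick 2 -> clock=30.
Op 21: tick 6 -> clock=36.
Op 22: tick 6 -> clock=42. purged={c.com}
Op 23: insert b.com -> 10.0.0.5 (expiry=42+10=52). clock=42
Op 24: insert a.com -> 10.0.0.3 (expiry=42+4=46). clock=42
Op 25: insert a.com -> 10.0.0.6 (expiry=42+9=51). clock=42
Op 26: tick 2 -> clock=44.
lookup b.com: present, ip=10.0.0.5 expiry=52 > clock=44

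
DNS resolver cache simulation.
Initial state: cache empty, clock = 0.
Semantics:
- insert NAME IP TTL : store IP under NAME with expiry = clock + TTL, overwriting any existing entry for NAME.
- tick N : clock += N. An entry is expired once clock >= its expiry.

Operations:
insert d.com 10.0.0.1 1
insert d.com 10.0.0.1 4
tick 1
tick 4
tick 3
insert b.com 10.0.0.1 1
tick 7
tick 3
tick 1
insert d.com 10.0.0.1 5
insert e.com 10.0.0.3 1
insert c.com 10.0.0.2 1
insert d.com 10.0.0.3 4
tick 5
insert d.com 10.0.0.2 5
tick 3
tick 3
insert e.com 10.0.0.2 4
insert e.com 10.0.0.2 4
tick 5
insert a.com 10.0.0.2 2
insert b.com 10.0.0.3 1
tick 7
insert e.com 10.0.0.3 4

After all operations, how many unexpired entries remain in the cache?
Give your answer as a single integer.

Answer: 1

Derivation:
Op 1: insert d.com -> 10.0.0.1 (expiry=0+1=1). clock=0
Op 2: insert d.com -> 10.0.0.1 (expiry=0+4=4). clock=0
Op 3: tick 1 -> clock=1.
Op 4: tick 4 -> clock=5. purged={d.com}
Op 5: tick 3 -> clock=8.
Op 6: insert b.com -> 10.0.0.1 (expiry=8+1=9). clock=8
Op 7: tick 7 -> clock=15. purged={b.com}
Op 8: tick 3 -> clock=18.
Op 9: tick 1 -> clock=19.
Op 10: insert d.com -> 10.0.0.1 (expiry=19+5=24). clock=19
Op 11: insert e.com -> 10.0.0.3 (expiry=19+1=20). clock=19
Op 12: insert c.com -> 10.0.0.2 (expiry=19+1=20). clock=19
Op 13: insert d.com -> 10.0.0.3 (expiry=19+4=23). clock=19
Op 14: tick 5 -> clock=24. purged={c.com,d.com,e.com}
Op 15: insert d.com -> 10.0.0.2 (expiry=24+5=29). clock=24
Op 16: tick 3 -> clock=27.
Op 17: tick 3 -> clock=30. purged={d.com}
Op 18: insert e.com -> 10.0.0.2 (expiry=30+4=34). clock=30
Op 19: insert e.com -> 10.0.0.2 (expiry=30+4=34). clock=30
Op 20: tick 5 -> clock=35. purged={e.com}
Op 21: insert a.com -> 10.0.0.2 (expiry=35+2=37). clock=35
Op 22: insert b.com -> 10.0.0.3 (expiry=35+1=36). clock=35
Op 23: tick 7 -> clock=42. purged={a.com,b.com}
Op 24: insert e.com -> 10.0.0.3 (expiry=42+4=46). clock=42
Final cache (unexpired): {e.com} -> size=1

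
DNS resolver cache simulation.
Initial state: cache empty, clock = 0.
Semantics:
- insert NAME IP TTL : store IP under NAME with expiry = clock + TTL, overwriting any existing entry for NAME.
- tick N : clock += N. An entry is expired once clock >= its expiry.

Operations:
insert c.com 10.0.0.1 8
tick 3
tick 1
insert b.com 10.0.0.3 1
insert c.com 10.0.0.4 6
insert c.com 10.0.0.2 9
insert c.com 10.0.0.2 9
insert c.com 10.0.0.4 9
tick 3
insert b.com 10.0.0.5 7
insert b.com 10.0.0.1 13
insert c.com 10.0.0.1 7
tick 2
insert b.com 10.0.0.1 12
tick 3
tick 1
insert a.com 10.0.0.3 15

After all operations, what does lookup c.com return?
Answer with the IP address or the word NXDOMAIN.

Answer: 10.0.0.1

Derivation:
Op 1: insert c.com -> 10.0.0.1 (expiry=0+8=8). clock=0
Op 2: tick 3 -> clock=3.
Op 3: tick 1 -> clock=4.
Op 4: insert b.com -> 10.0.0.3 (expiry=4+1=5). clock=4
Op 5: insert c.com -> 10.0.0.4 (expiry=4+6=10). clock=4
Op 6: insert c.com -> 10.0.0.2 (expiry=4+9=13). clock=4
Op 7: insert c.com -> 10.0.0.2 (expiry=4+9=13). clock=4
Op 8: insert c.com -> 10.0.0.4 (expiry=4+9=13). clock=4
Op 9: tick 3 -> clock=7. purged={b.com}
Op 10: insert b.com -> 10.0.0.5 (expiry=7+7=14). clock=7
Op 11: insert b.com -> 10.0.0.1 (expiry=7+13=20). clock=7
Op 12: insert c.com -> 10.0.0.1 (expiry=7+7=14). clock=7
Op 13: tick 2 -> clock=9.
Op 14: insert b.com -> 10.0.0.1 (expiry=9+12=21). clock=9
Op 15: tick 3 -> clock=12.
Op 16: tick 1 -> clock=13.
Op 17: insert a.com -> 10.0.0.3 (expiry=13+15=28). clock=13
lookup c.com: present, ip=10.0.0.1 expiry=14 > clock=13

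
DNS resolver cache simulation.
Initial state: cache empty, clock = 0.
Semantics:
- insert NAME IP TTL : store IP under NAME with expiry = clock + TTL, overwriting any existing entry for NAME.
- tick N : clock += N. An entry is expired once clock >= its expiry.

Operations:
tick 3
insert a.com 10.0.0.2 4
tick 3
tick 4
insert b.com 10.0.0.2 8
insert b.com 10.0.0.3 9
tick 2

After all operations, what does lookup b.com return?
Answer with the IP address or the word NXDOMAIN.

Op 1: tick 3 -> clock=3.
Op 2: insert a.com -> 10.0.0.2 (expiry=3+4=7). clock=3
Op 3: tick 3 -> clock=6.
Op 4: tick 4 -> clock=10. purged={a.com}
Op 5: insert b.com -> 10.0.0.2 (expiry=10+8=18). clock=10
Op 6: insert b.com -> 10.0.0.3 (expiry=10+9=19). clock=10
Op 7: tick 2 -> clock=12.
lookup b.com: present, ip=10.0.0.3 expiry=19 > clock=12

Answer: 10.0.0.3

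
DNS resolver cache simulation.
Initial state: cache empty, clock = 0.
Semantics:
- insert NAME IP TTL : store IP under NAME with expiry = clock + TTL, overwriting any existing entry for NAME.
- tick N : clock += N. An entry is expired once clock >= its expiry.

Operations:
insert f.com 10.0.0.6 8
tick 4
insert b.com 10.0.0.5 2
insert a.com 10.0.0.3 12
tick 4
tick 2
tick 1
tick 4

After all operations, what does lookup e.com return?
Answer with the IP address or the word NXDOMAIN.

Answer: NXDOMAIN

Derivation:
Op 1: insert f.com -> 10.0.0.6 (expiry=0+8=8). clock=0
Op 2: tick 4 -> clock=4.
Op 3: insert b.com -> 10.0.0.5 (expiry=4+2=6). clock=4
Op 4: insert a.com -> 10.0.0.3 (expiry=4+12=16). clock=4
Op 5: tick 4 -> clock=8. purged={b.com,f.com}
Op 6: tick 2 -> clock=10.
Op 7: tick 1 -> clock=11.
Op 8: tick 4 -> clock=15.
lookup e.com: not in cache (expired or never inserted)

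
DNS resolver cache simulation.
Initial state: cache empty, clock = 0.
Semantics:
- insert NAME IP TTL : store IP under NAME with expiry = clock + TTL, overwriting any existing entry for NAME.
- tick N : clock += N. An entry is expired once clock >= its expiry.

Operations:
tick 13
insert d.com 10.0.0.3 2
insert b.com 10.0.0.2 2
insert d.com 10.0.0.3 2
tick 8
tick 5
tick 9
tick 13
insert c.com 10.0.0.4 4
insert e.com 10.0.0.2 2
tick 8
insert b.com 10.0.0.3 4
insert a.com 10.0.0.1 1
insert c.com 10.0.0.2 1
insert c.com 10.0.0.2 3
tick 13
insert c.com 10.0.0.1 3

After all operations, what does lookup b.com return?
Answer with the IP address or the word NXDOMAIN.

Answer: NXDOMAIN

Derivation:
Op 1: tick 13 -> clock=13.
Op 2: insert d.com -> 10.0.0.3 (expiry=13+2=15). clock=13
Op 3: insert b.com -> 10.0.0.2 (expiry=13+2=15). clock=13
Op 4: insert d.com -> 10.0.0.3 (expiry=13+2=15). clock=13
Op 5: tick 8 -> clock=21. purged={b.com,d.com}
Op 6: tick 5 -> clock=26.
Op 7: tick 9 -> clock=35.
Op 8: tick 13 -> clock=48.
Op 9: insert c.com -> 10.0.0.4 (expiry=48+4=52). clock=48
Op 10: insert e.com -> 10.0.0.2 (expiry=48+2=50). clock=48
Op 11: tick 8 -> clock=56. purged={c.com,e.com}
Op 12: insert b.com -> 10.0.0.3 (expiry=56+4=60). clock=56
Op 13: insert a.com -> 10.0.0.1 (expiry=56+1=57). clock=56
Op 14: insert c.com -> 10.0.0.2 (expiry=56+1=57). clock=56
Op 15: insert c.com -> 10.0.0.2 (expiry=56+3=59). clock=56
Op 16: tick 13 -> clock=69. purged={a.com,b.com,c.com}
Op 17: insert c.com -> 10.0.0.1 (expiry=69+3=72). clock=69
lookup b.com: not in cache (expired or never inserted)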